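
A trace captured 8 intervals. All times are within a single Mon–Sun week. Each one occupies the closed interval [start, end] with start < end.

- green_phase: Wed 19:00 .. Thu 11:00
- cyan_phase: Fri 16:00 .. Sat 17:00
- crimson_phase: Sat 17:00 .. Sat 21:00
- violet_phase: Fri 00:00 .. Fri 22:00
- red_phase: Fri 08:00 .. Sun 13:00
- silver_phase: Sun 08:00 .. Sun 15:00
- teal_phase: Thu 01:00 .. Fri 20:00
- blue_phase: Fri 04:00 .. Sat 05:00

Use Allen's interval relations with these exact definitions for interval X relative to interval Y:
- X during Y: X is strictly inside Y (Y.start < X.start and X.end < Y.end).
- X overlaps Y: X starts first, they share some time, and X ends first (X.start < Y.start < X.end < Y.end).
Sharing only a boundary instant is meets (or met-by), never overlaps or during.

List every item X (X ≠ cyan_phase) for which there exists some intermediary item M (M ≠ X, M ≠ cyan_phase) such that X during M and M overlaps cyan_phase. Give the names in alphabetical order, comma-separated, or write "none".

none

Target cyan_phase = [Fri 16:00, Sat 17:00].
Intermediaries M with M overlaps cyan_phase: blue_phase, teal_phase, violet_phase.
Via blue_phase — items with X during blue_phase: none.
Via teal_phase — items with X during teal_phase: none.
Via violet_phase — items with X during violet_phase: none.
Union: none.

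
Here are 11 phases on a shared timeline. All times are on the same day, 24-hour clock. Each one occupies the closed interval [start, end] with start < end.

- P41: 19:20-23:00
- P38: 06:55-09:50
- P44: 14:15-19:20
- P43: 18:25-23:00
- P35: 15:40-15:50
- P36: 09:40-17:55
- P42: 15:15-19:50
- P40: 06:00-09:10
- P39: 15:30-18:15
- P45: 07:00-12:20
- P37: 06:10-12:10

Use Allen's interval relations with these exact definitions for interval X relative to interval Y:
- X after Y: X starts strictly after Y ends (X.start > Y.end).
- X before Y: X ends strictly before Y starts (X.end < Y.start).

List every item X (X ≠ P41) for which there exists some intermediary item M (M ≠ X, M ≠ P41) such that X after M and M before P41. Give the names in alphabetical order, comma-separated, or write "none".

P35, P36, P39, P42, P43, P44

Target P41 = [19:20, 23:00].
Intermediaries M with M before P41: P35, P36, P37, P38, P39, P40, P45.
Via P35 — items with X after P35: P43.
Via P36 — items with X after P36: P43.
Via P37 — items with X after P37: P35, P39, P42, P43, P44.
Via P38 — items with X after P38: P35, P39, P42, P43, P44.
Via P39 — items with X after P39: P43.
Via P40 — items with X after P40: P35, P36, P39, P42, P43, P44.
Via P45 — items with X after P45: P35, P39, P42, P43, P44.
Union: P35, P36, P39, P42, P43, P44.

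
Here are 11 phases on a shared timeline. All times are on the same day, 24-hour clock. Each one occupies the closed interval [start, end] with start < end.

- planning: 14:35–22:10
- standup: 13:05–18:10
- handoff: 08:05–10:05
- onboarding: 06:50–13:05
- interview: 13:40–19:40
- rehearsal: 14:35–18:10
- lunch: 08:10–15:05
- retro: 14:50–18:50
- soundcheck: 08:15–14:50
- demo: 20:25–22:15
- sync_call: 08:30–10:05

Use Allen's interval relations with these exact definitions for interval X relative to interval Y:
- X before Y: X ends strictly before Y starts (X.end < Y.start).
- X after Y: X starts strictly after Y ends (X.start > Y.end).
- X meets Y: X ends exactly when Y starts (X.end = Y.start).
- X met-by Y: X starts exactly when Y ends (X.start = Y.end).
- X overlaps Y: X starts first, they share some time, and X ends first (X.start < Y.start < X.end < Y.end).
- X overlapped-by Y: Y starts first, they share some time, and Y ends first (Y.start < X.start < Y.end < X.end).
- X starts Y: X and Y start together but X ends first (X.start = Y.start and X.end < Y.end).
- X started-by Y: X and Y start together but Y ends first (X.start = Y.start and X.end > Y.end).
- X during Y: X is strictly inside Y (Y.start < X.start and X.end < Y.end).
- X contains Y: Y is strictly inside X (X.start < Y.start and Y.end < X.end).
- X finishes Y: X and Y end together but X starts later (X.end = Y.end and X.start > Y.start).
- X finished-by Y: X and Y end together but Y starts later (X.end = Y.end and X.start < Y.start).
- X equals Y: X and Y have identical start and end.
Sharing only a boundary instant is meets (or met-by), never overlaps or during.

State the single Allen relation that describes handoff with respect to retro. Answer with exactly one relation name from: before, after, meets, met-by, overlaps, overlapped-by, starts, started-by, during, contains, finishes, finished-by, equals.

handoff = [08:05, 10:05]; retro = [14:50, 18:50].
Compare endpoints: handoff.start < retro.start, handoff.start < retro.end, handoff.end < retro.start, handoff.end < retro.end.
That pattern is 'before'.

before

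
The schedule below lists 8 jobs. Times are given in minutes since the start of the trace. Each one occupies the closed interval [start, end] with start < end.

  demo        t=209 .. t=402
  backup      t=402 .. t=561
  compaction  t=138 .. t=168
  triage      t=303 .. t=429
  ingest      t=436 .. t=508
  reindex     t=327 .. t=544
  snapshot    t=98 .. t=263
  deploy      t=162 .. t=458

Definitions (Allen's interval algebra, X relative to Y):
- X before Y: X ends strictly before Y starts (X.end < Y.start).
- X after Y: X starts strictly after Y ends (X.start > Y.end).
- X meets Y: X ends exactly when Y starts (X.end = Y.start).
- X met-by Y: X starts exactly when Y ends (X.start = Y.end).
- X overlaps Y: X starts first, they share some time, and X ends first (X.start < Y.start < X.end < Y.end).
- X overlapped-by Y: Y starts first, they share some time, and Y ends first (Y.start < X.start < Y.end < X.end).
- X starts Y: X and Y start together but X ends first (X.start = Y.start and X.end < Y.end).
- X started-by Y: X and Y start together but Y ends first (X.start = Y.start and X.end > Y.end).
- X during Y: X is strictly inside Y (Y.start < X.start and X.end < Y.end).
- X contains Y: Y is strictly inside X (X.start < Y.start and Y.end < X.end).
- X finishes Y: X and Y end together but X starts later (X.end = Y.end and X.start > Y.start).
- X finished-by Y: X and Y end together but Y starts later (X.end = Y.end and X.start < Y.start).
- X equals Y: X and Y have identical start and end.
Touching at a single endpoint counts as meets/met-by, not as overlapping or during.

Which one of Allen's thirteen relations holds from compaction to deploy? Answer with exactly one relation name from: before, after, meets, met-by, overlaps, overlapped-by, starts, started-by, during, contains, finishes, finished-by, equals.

compaction = [t=138, t=168]; deploy = [t=162, t=458].
Compare endpoints: compaction.start < deploy.start, compaction.start < deploy.end, compaction.end > deploy.start, compaction.end < deploy.end.
That pattern is 'overlaps'.

overlaps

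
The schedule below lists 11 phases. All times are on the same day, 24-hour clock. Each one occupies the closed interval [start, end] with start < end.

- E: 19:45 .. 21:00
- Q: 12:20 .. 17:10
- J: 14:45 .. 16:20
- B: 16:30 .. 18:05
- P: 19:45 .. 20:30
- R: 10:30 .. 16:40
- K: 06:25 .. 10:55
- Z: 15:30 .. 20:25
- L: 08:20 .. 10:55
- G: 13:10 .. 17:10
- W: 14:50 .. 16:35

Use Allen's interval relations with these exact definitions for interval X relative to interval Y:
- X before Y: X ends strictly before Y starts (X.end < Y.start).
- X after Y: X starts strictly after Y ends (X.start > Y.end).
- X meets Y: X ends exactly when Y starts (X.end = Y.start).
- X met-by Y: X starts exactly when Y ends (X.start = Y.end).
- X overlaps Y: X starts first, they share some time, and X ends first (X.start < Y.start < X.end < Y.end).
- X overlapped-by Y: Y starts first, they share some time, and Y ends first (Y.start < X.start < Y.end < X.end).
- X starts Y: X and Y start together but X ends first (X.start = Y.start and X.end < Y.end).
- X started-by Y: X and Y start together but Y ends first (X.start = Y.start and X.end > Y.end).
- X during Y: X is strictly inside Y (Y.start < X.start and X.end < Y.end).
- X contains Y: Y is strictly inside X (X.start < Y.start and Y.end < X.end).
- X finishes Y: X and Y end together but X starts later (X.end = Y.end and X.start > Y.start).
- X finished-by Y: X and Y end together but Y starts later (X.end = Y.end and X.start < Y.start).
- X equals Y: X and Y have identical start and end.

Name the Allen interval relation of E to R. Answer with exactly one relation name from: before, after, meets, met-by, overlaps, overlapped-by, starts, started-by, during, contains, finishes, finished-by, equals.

after

E = [19:45, 21:00]; R = [10:30, 16:40].
Compare endpoints: E.start > R.start, E.start > R.end, E.end > R.start, E.end > R.end.
That pattern is 'after'.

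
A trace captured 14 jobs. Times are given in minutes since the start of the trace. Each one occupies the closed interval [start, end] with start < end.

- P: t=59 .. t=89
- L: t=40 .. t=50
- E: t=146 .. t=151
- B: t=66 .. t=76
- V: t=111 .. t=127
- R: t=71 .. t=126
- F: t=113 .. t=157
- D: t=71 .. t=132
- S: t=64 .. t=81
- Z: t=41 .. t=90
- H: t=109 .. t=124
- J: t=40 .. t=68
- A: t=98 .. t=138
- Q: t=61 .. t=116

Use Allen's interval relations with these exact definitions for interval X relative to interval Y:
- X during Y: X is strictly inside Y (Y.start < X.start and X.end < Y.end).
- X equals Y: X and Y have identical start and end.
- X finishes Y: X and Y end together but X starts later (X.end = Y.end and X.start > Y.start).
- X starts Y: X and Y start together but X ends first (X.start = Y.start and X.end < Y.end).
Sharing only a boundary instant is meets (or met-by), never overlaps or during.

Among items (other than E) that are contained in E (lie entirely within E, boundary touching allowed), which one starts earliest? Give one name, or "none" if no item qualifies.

none

Target E = [t=146, t=151].
A [t=98, t=138] → before → excluded.
B [t=66, t=76] → before → excluded.
D [t=71, t=132] → before → excluded.
F [t=113, t=157] → contains → excluded.
H [t=109, t=124] → before → excluded.
J [t=40, t=68] → before → excluded.
L [t=40, t=50] → before → excluded.
P [t=59, t=89] → before → excluded.
Q [t=61, t=116] → before → excluded.
R [t=71, t=126] → before → excluded.
S [t=64, t=81] → before → excluded.
V [t=111, t=127] → before → excluded.
Z [t=41, t=90] → before → excluded.
No candidates → none.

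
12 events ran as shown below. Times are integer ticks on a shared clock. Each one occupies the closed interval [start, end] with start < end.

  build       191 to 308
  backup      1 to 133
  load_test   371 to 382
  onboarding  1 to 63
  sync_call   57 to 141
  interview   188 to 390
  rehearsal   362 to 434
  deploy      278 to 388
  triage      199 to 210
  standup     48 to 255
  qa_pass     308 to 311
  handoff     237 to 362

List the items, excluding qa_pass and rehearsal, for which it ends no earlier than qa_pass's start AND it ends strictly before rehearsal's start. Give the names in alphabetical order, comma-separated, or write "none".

build

Conditions: its end is no earlier than qa_pass's start (X.end >= 308) AND its end is strictly before rehearsal's start (X.end < 362).
backup: end 133 >= 308? ✗; end 133 < 362? ✓ → no.
build: end 308 >= 308? ✓; end 308 < 362? ✓ → yes.
deploy: end 388 >= 308? ✓; end 388 < 362? ✗ → no.
handoff: end 362 >= 308? ✓; end 362 < 362? ✗ → no.
interview: end 390 >= 308? ✓; end 390 < 362? ✗ → no.
load_test: end 382 >= 308? ✓; end 382 < 362? ✗ → no.
onboarding: end 63 >= 308? ✗; end 63 < 362? ✓ → no.
standup: end 255 >= 308? ✗; end 255 < 362? ✓ → no.
sync_call: end 141 >= 308? ✗; end 141 < 362? ✓ → no.
triage: end 210 >= 308? ✗; end 210 < 362? ✓ → no.
Result: build.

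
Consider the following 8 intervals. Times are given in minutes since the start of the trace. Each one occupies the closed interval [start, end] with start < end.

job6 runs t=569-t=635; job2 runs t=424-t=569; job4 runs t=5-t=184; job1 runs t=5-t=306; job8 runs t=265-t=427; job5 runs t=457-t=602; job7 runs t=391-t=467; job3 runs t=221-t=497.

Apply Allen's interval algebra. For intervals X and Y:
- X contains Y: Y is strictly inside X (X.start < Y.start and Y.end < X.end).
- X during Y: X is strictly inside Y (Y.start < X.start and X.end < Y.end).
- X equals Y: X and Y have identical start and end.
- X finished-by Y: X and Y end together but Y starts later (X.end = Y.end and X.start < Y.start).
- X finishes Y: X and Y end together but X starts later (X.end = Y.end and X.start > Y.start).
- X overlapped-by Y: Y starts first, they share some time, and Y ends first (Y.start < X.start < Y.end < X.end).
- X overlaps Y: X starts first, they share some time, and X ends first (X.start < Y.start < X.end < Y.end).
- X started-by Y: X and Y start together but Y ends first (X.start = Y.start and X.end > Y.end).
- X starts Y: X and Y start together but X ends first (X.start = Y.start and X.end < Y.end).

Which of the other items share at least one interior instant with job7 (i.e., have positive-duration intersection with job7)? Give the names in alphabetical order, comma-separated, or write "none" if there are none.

Target job7 = [t=391, t=467].
job1 [t=5, t=306] → before → no.
job2 [t=424, t=569] → overlapped-by → yes.
job3 [t=221, t=497] → contains → yes.
job4 [t=5, t=184] → before → no.
job5 [t=457, t=602] → overlapped-by → yes.
job6 [t=569, t=635] → after → no.
job8 [t=265, t=427] → overlaps → yes.
Result: job2, job3, job5, job8.

job2, job3, job5, job8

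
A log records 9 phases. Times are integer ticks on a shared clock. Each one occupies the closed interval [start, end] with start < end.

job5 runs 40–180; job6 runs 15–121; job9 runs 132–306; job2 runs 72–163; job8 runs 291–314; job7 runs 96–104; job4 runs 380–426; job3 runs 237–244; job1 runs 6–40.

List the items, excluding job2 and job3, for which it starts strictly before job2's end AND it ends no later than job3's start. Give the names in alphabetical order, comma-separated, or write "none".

job1, job5, job6, job7

Conditions: its start is strictly before job2's end (X.start < 163) AND its end is no later than job3's start (X.end <= 237).
job1: start 6 < 163? ✓; end 40 <= 237? ✓ → yes.
job4: start 380 < 163? ✗; end 426 <= 237? ✗ → no.
job5: start 40 < 163? ✓; end 180 <= 237? ✓ → yes.
job6: start 15 < 163? ✓; end 121 <= 237? ✓ → yes.
job7: start 96 < 163? ✓; end 104 <= 237? ✓ → yes.
job8: start 291 < 163? ✗; end 314 <= 237? ✗ → no.
job9: start 132 < 163? ✓; end 306 <= 237? ✗ → no.
Result: job1, job5, job6, job7.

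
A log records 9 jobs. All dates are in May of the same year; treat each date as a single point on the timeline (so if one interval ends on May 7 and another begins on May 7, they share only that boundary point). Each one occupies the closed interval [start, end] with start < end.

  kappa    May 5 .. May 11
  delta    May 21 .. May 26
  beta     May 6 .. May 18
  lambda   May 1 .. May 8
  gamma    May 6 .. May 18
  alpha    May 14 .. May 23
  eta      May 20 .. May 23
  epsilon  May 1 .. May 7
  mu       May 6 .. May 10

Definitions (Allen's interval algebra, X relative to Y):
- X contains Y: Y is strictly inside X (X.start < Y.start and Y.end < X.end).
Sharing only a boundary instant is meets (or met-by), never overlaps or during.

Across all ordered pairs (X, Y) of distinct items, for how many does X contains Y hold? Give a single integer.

Checking all 72 ordered pairs for relation 'contains'; matching pairs in alphabetical order:
(kappa, mu): kappa contains mu ✓
Count: 1.

1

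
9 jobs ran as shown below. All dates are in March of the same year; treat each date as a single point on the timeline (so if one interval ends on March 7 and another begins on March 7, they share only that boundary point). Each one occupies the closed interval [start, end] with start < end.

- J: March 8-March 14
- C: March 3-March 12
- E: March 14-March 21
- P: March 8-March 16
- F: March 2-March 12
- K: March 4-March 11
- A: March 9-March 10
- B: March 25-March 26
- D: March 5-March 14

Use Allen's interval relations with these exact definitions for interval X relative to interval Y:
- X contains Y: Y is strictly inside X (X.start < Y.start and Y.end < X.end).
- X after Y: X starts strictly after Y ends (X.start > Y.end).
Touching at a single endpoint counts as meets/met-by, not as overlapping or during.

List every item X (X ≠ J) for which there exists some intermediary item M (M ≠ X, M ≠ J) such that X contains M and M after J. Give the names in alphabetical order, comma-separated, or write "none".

Target J = [March 8, March 14].
Intermediaries M with M after J: B.
Via B — items with X contains B: none.
Union: none.

none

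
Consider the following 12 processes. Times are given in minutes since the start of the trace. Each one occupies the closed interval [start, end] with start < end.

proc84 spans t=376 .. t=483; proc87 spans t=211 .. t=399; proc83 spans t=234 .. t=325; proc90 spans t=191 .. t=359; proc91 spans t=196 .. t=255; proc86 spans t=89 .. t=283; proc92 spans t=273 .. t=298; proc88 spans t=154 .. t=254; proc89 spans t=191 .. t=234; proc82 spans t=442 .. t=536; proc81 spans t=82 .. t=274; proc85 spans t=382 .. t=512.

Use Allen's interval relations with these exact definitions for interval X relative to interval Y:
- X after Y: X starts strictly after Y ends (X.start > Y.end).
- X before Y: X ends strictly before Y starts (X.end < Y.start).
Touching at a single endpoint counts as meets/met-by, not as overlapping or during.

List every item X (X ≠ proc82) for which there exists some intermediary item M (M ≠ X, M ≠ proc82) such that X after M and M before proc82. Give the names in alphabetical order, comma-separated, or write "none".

proc84, proc85, proc92

Target proc82 = [t=442, t=536].
Intermediaries M with M before proc82: proc81, proc83, proc86, proc87, proc88, proc89, proc90, proc91, proc92.
Via proc81 — items with X after proc81: proc84, proc85.
Via proc83 — items with X after proc83: proc84, proc85.
Via proc86 — items with X after proc86: proc84, proc85.
Via proc87 — items with X after proc87: none.
Via proc88 — items with X after proc88: proc84, proc85, proc92.
Via proc89 — items with X after proc89: proc84, proc85, proc92.
Via proc90 — items with X after proc90: proc84, proc85.
Via proc91 — items with X after proc91: proc84, proc85, proc92.
Via proc92 — items with X after proc92: proc84, proc85.
Union: proc84, proc85, proc92.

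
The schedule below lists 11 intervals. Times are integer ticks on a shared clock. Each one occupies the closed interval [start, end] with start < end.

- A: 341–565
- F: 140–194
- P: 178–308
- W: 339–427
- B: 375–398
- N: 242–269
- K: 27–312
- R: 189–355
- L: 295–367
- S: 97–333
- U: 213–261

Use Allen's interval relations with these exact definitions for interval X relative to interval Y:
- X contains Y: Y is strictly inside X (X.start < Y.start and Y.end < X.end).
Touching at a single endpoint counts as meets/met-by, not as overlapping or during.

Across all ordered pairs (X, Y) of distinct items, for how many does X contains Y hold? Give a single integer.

14

Checking all 110 ordered pairs for relation 'contains'; matching pairs in alphabetical order:
(A, B): A contains B ✓
(K, F): K contains F ✓
(K, N): K contains N ✓
(K, P): K contains P ✓
(K, U): K contains U ✓
(P, N): P contains N ✓
(P, U): P contains U ✓
(R, N): R contains N ✓
(R, U): R contains U ✓
(S, F): S contains F ✓
(S, N): S contains N ✓
(S, P): S contains P ✓
(S, U): S contains U ✓
(W, B): W contains B ✓
Count: 14.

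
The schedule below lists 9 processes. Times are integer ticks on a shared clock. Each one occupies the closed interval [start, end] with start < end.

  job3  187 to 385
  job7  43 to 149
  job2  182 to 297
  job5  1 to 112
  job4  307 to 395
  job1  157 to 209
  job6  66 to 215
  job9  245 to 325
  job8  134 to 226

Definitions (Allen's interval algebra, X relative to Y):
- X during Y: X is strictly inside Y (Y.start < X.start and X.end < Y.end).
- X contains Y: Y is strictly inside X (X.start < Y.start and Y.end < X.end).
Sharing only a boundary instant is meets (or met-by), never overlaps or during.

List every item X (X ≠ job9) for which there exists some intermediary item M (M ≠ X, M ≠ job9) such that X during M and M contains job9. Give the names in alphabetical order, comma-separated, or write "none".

none

Target job9 = [245, 325].
Intermediaries M with M contains job9: job3.
Via job3 — items with X during job3: none.
Union: none.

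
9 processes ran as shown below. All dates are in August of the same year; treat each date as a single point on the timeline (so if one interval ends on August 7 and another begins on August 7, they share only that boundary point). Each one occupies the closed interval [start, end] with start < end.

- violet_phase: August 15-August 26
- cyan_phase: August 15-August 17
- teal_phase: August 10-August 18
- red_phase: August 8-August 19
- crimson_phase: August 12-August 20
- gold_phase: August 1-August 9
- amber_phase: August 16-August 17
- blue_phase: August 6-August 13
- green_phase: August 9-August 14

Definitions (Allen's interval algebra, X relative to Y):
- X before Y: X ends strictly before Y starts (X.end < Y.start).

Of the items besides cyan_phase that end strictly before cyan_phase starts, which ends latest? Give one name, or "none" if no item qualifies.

Target cyan_phase = [August 15, August 17].
amber_phase [August 16, August 17] → finishes → excluded.
blue_phase [August 6, August 13] → before → candidate.
crimson_phase [August 12, August 20] → contains → excluded.
gold_phase [August 1, August 9] → before → candidate.
green_phase [August 9, August 14] → before → candidate.
red_phase [August 8, August 19] → contains → excluded.
teal_phase [August 10, August 18] → contains → excluded.
violet_phase [August 15, August 26] → started-by → excluded.
Among candidates, latest end is August 14 → green_phase.

green_phase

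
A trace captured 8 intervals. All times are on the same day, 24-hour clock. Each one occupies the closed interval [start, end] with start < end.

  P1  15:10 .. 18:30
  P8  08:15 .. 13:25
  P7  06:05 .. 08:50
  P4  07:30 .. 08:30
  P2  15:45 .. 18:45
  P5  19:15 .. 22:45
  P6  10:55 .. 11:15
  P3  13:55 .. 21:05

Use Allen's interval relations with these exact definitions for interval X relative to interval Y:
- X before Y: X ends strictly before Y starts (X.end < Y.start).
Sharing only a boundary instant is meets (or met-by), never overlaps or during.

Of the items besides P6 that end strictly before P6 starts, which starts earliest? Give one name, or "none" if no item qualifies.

P7

Target P6 = [10:55, 11:15].
P1 [15:10, 18:30] → after → excluded.
P2 [15:45, 18:45] → after → excluded.
P3 [13:55, 21:05] → after → excluded.
P4 [07:30, 08:30] → before → candidate.
P5 [19:15, 22:45] → after → excluded.
P7 [06:05, 08:50] → before → candidate.
P8 [08:15, 13:25] → contains → excluded.
Among candidates, earliest start is 06:05 → P7.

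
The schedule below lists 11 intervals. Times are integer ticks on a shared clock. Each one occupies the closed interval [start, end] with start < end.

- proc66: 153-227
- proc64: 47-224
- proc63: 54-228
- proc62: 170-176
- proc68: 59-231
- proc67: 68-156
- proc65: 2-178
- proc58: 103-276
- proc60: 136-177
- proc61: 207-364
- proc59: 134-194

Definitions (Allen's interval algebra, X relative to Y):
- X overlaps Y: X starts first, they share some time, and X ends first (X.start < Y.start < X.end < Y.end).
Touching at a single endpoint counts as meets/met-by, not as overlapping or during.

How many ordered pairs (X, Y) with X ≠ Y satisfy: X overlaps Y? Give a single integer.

24

Checking all 110 ordered pairs for relation 'overlaps'; matching pairs in alphabetical order:
(proc58, proc61): proc58 overlaps proc61 ✓
(proc59, proc66): proc59 overlaps proc66 ✓
(proc60, proc66): proc60 overlaps proc66 ✓
(proc63, proc58): proc63 overlaps proc58 ✓
(proc63, proc61): proc63 overlaps proc61 ✓
(proc63, proc68): proc63 overlaps proc68 ✓
(proc64, proc58): proc64 overlaps proc58 ✓
(proc64, proc61): proc64 overlaps proc61 ✓
(proc64, proc63): proc64 overlaps proc63 ✓
(proc64, proc66): proc64 overlaps proc66 ✓
(proc64, proc68): proc64 overlaps proc68 ✓
(proc65, proc58): proc65 overlaps proc58 ✓
(proc65, proc59): proc65 overlaps proc59 ✓
(proc65, proc63): proc65 overlaps proc63 ✓
(proc65, proc64): proc65 overlaps proc64 ✓
(proc65, proc66): proc65 overlaps proc66 ✓
(proc65, proc68): proc65 overlaps proc68 ✓
(proc66, proc61): proc66 overlaps proc61 ✓
(proc67, proc58): proc67 overlaps proc58 ✓
(proc67, proc59): proc67 overlaps proc59 ✓
(proc67, proc60): proc67 overlaps proc60 ✓
(proc67, proc66): proc67 overlaps proc66 ✓
(proc68, proc58): proc68 overlaps proc58 ✓
(proc68, proc61): proc68 overlaps proc61 ✓
Count: 24.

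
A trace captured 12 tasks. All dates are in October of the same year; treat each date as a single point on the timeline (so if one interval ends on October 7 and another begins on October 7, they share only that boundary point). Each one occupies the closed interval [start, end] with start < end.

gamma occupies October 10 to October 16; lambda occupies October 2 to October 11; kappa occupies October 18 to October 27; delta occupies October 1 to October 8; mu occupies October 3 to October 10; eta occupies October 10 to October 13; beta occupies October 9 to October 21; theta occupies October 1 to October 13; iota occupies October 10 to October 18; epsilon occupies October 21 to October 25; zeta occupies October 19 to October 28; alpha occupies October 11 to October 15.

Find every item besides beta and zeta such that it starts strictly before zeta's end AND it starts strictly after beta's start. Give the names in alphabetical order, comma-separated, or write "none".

alpha, epsilon, eta, gamma, iota, kappa

Conditions: its start is strictly before zeta's end (X.start < October 28) AND its start is strictly after beta's start (X.start > October 9).
alpha: start October 11 < October 28? ✓; start October 11 > October 9? ✓ → yes.
delta: start October 1 < October 28? ✓; start October 1 > October 9? ✗ → no.
epsilon: start October 21 < October 28? ✓; start October 21 > October 9? ✓ → yes.
eta: start October 10 < October 28? ✓; start October 10 > October 9? ✓ → yes.
gamma: start October 10 < October 28? ✓; start October 10 > October 9? ✓ → yes.
iota: start October 10 < October 28? ✓; start October 10 > October 9? ✓ → yes.
kappa: start October 18 < October 28? ✓; start October 18 > October 9? ✓ → yes.
lambda: start October 2 < October 28? ✓; start October 2 > October 9? ✗ → no.
mu: start October 3 < October 28? ✓; start October 3 > October 9? ✗ → no.
theta: start October 1 < October 28? ✓; start October 1 > October 9? ✗ → no.
Result: alpha, epsilon, eta, gamma, iota, kappa.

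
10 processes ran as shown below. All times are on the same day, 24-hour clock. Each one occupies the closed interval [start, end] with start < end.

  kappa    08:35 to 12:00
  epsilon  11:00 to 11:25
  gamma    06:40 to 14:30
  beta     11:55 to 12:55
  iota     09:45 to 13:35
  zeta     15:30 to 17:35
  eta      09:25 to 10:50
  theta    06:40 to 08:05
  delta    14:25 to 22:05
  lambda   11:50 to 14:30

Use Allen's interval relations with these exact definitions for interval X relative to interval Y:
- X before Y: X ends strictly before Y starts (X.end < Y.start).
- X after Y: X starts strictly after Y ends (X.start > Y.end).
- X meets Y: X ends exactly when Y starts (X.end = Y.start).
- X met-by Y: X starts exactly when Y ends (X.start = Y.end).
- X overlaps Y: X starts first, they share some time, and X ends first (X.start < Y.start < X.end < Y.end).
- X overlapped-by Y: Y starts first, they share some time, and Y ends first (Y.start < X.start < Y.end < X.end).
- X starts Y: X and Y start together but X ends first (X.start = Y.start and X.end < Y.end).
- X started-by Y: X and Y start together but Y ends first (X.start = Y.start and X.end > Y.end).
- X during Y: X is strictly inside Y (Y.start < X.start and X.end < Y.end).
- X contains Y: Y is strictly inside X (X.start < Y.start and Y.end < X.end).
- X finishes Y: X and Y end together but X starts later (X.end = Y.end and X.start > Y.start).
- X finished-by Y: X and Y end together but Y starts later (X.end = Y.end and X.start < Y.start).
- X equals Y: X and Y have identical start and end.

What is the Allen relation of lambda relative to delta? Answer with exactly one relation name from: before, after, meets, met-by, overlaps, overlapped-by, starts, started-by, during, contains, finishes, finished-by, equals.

overlaps

lambda = [11:50, 14:30]; delta = [14:25, 22:05].
Compare endpoints: lambda.start < delta.start, lambda.start < delta.end, lambda.end > delta.start, lambda.end < delta.end.
That pattern is 'overlaps'.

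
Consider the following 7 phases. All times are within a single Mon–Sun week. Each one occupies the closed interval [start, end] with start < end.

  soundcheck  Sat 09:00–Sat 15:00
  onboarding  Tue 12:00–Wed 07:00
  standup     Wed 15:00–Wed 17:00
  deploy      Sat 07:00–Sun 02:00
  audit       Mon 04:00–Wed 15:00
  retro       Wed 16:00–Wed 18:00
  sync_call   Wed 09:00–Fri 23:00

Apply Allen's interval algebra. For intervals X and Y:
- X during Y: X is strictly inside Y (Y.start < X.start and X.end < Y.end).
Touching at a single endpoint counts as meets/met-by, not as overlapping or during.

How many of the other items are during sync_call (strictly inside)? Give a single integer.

Target sync_call = [Wed 09:00, Fri 23:00].
audit [Mon 04:00, Wed 15:00] → overlaps → no.
deploy [Sat 07:00, Sun 02:00] → after → no.
onboarding [Tue 12:00, Wed 07:00] → before → no.
retro [Wed 16:00, Wed 18:00] → during → counts.
soundcheck [Sat 09:00, Sat 15:00] → after → no.
standup [Wed 15:00, Wed 17:00] → during → counts.
Total: 2.

2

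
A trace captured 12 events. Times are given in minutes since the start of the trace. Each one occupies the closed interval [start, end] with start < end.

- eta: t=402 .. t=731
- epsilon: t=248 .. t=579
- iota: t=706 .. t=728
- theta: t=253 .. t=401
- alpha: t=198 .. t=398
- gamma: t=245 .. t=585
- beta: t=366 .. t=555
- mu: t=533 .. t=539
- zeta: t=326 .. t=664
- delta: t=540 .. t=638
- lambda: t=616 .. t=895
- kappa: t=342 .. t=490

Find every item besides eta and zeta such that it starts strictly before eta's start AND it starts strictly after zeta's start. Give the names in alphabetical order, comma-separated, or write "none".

beta, kappa

Conditions: its start is strictly before eta's start (X.start < t=402) AND its start is strictly after zeta's start (X.start > t=326).
alpha: start t=198 < t=402? ✓; start t=198 > t=326? ✗ → no.
beta: start t=366 < t=402? ✓; start t=366 > t=326? ✓ → yes.
delta: start t=540 < t=402? ✗; start t=540 > t=326? ✓ → no.
epsilon: start t=248 < t=402? ✓; start t=248 > t=326? ✗ → no.
gamma: start t=245 < t=402? ✓; start t=245 > t=326? ✗ → no.
iota: start t=706 < t=402? ✗; start t=706 > t=326? ✓ → no.
kappa: start t=342 < t=402? ✓; start t=342 > t=326? ✓ → yes.
lambda: start t=616 < t=402? ✗; start t=616 > t=326? ✓ → no.
mu: start t=533 < t=402? ✗; start t=533 > t=326? ✓ → no.
theta: start t=253 < t=402? ✓; start t=253 > t=326? ✗ → no.
Result: beta, kappa.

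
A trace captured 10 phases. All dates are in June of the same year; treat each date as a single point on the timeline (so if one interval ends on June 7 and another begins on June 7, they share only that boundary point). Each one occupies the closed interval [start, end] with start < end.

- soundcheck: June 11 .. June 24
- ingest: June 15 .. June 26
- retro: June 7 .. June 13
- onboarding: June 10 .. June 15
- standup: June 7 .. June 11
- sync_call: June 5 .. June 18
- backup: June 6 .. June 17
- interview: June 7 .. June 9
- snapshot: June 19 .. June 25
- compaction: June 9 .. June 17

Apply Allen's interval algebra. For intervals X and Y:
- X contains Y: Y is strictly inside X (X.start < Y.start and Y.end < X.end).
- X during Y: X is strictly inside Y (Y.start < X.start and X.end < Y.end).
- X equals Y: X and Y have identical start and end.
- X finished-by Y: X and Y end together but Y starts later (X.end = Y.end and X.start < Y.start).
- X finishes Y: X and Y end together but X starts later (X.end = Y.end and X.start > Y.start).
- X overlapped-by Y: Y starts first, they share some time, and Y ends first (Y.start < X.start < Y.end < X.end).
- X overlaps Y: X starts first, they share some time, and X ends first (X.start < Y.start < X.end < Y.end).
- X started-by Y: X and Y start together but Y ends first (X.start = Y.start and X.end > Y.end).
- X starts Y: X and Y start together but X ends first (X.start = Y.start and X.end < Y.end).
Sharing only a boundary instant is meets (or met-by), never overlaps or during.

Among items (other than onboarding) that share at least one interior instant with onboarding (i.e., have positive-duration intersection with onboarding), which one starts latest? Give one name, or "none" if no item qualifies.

soundcheck

Target onboarding = [June 10, June 15].
backup [June 6, June 17] → contains → candidate.
compaction [June 9, June 17] → contains → candidate.
ingest [June 15, June 26] → met-by → excluded.
interview [June 7, June 9] → before → excluded.
retro [June 7, June 13] → overlaps → candidate.
snapshot [June 19, June 25] → after → excluded.
soundcheck [June 11, June 24] → overlapped-by → candidate.
standup [June 7, June 11] → overlaps → candidate.
sync_call [June 5, June 18] → contains → candidate.
Among candidates, latest start is June 11 → soundcheck.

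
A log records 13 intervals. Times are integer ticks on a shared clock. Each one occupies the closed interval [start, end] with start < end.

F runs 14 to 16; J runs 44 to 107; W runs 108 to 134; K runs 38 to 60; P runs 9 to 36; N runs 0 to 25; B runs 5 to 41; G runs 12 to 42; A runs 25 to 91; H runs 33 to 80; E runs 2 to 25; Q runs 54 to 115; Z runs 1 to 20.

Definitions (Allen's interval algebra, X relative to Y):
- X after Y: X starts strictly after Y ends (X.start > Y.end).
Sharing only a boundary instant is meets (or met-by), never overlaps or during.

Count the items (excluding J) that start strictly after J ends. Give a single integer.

1

Target J = [44, 107].
A [25, 91] → overlaps → no.
B [5, 41] → before → no.
E [2, 25] → before → no.
F [14, 16] → before → no.
G [12, 42] → before → no.
H [33, 80] → overlaps → no.
K [38, 60] → overlaps → no.
N [0, 25] → before → no.
P [9, 36] → before → no.
Q [54, 115] → overlapped-by → no.
W [108, 134] → after → counts.
Z [1, 20] → before → no.
Total: 1.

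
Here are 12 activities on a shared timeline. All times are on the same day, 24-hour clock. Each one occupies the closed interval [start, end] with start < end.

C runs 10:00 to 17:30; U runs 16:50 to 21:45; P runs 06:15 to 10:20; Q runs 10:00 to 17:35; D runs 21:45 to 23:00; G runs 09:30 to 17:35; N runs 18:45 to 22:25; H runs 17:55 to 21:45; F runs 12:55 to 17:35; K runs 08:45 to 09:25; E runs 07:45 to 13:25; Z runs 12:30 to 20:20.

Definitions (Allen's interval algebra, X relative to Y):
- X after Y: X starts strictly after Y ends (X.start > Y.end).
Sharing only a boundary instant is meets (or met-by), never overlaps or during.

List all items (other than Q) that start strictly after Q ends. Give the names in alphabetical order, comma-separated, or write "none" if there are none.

Target Q = [10:00, 17:35].
C [10:00, 17:30] → starts → no.
D [21:45, 23:00] → after → yes.
E [07:45, 13:25] → overlaps → no.
F [12:55, 17:35] → finishes → no.
G [09:30, 17:35] → finished-by → no.
H [17:55, 21:45] → after → yes.
K [08:45, 09:25] → before → no.
N [18:45, 22:25] → after → yes.
P [06:15, 10:20] → overlaps → no.
U [16:50, 21:45] → overlapped-by → no.
Z [12:30, 20:20] → overlapped-by → no.
Result: D, H, N.

D, H, N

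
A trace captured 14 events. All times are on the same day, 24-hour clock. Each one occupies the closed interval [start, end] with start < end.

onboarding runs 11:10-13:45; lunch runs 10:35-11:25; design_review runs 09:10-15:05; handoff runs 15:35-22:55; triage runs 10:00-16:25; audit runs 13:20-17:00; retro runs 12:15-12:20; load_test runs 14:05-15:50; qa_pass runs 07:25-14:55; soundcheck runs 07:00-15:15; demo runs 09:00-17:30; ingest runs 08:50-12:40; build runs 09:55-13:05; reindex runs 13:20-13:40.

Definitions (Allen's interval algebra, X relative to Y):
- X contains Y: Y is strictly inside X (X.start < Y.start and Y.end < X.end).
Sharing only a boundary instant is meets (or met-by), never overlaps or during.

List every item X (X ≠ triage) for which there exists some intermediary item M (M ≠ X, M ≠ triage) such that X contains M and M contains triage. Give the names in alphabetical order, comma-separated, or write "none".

none

Target triage = [10:00, 16:25].
Intermediaries M with M contains triage: demo.
Via demo — items with X contains demo: none.
Union: none.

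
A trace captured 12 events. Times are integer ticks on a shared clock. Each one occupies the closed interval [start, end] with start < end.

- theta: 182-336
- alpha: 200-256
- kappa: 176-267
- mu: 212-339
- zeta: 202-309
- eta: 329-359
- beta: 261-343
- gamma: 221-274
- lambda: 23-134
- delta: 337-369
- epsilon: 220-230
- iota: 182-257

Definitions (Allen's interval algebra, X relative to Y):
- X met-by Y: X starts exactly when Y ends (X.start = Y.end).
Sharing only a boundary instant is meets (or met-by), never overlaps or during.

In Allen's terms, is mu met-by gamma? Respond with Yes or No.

No

mu = [212, 339], gamma = [221, 274].
Actual relation of mu to gamma: contains.
Asked whether 'met-by' holds → No.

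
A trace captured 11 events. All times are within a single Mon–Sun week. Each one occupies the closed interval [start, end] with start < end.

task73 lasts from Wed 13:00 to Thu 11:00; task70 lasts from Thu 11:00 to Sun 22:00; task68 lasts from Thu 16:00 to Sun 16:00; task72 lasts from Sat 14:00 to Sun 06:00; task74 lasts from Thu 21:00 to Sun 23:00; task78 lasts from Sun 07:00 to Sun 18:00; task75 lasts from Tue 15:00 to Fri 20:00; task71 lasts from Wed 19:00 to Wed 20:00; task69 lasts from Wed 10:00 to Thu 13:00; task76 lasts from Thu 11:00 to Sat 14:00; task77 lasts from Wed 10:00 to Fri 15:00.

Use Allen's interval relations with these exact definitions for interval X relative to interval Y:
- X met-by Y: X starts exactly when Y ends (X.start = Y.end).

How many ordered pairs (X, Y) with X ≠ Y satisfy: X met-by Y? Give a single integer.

3

Checking all 110 ordered pairs for relation 'met-by'; matching pairs in alphabetical order:
(task70, task73): task70 met-by task73 ✓
(task72, task76): task72 met-by task76 ✓
(task76, task73): task76 met-by task73 ✓
Count: 3.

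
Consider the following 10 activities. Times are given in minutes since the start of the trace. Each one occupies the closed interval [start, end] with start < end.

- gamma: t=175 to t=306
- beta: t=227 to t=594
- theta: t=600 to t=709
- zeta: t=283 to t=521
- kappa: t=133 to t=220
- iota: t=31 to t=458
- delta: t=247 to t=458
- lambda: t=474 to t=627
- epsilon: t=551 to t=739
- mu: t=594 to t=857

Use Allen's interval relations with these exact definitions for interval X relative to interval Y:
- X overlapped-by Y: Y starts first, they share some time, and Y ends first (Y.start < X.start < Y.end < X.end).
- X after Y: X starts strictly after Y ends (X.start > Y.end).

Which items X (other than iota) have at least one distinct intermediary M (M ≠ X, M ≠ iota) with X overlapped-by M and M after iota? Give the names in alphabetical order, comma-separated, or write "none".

epsilon, mu, theta

Target iota = [t=31, t=458].
Intermediaries M with M after iota: epsilon, lambda, mu, theta.
Via epsilon — items with X overlapped-by epsilon: mu.
Via lambda — items with X overlapped-by lambda: epsilon, mu, theta.
Via mu — items with X overlapped-by mu: none.
Via theta — items with X overlapped-by theta: none.
Union: epsilon, mu, theta.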